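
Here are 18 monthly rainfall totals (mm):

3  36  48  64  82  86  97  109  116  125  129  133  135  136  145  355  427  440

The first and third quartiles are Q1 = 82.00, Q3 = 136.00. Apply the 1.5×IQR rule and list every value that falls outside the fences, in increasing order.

355, 427, 440

IQR = Q3 − Q1 = 136.00 − 82.00 = 54.00.
Lower fence = Q1 − 1.5·IQR = 82.00 − 81.00 = 1.00.
Upper fence = Q3 + 1.5·IQR = 136.00 + 81.00 = 217.00.
355 > 217.00 → outlier.
427 > 217.00 → outlier.
440 > 217.00 → outlier.
All remaining values lie within [1.00, 217.00].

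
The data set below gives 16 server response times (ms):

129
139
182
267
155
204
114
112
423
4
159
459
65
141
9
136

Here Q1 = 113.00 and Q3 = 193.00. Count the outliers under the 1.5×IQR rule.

2

IQR = 80.00; fences at 113.00 − 120.00 = -7.00 and 193.00 + 120.00 = 313.00.
Outside the cutoffs: 423, 459.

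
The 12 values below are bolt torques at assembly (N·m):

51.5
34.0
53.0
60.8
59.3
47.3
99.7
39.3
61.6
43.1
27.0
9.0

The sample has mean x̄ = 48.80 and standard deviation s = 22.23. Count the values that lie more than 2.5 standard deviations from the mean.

Cutoffs: x̄ ± 2.5s = [-6.775, 104.375].
Every value lies within the cutoffs.

0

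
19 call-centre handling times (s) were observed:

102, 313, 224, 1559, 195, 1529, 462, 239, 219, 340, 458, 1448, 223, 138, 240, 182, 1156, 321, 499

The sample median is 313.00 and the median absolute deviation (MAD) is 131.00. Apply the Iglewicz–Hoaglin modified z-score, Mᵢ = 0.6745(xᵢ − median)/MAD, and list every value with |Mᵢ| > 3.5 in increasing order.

|Mᵢ| > 3.5 ⇔ |xᵢ − 313.00| > 3.5·131.00/0.6745 = 679.76.
So outliers lie outside [-366.76, 992.76].
1156: M = 4.34 → outlier.
1448: M = 5.84 → outlier.
1529: M = 6.26 → outlier.
1559: M = 6.42 → outlier.

1156, 1448, 1529, 1559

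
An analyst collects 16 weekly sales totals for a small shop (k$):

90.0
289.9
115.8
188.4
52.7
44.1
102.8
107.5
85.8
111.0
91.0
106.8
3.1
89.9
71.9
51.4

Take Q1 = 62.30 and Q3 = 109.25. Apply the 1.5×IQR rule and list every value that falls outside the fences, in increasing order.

IQR = Q3 − Q1 = 109.25 − 62.30 = 46.95.
Lower fence = Q1 − 1.5·IQR = 62.30 − 70.425 = -8.125.
Upper fence = Q3 + 1.5·IQR = 109.25 + 70.425 = 179.675.
188.4 > 179.675 → outlier.
289.9 > 179.675 → outlier.
All remaining values lie within [-8.125, 179.675].

188.4, 289.9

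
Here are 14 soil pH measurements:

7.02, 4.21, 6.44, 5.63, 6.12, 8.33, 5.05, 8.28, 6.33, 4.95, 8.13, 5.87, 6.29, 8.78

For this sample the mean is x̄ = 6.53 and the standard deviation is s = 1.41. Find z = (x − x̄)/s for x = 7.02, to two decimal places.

0.35

z = (7.02 − 6.53) / 1.41 = 0.35.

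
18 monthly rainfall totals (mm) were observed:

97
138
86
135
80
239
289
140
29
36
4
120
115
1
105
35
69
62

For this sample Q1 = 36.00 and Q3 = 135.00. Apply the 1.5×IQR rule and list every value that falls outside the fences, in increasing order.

IQR = Q3 − Q1 = 135.00 − 36.00 = 99.00.
Lower fence = Q1 − 1.5·IQR = 36.00 − 148.50 = -112.50.
Upper fence = Q3 + 1.5·IQR = 135.00 + 148.50 = 283.50.
289 > 283.50 → outlier.
All remaining values lie within [-112.50, 283.50].

289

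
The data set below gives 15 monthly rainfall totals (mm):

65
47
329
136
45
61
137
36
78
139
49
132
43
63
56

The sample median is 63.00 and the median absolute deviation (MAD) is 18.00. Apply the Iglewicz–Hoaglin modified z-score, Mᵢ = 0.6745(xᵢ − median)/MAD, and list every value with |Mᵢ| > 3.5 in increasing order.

|Mᵢ| > 3.5 ⇔ |xᵢ − 63.00| > 3.5·18.00/0.6745 = 93.40.
So outliers lie outside [-30.40, 156.40].
329: M = 9.97 → outlier.

329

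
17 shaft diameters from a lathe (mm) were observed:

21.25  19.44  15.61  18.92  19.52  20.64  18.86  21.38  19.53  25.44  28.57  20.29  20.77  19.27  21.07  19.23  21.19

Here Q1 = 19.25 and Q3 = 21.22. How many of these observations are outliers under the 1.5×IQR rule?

IQR = 1.97; fences at 19.25 − 2.955 = 16.295 and 21.22 + 2.955 = 24.175.
Outside the cutoffs: 15.61, 25.44, 28.57.

3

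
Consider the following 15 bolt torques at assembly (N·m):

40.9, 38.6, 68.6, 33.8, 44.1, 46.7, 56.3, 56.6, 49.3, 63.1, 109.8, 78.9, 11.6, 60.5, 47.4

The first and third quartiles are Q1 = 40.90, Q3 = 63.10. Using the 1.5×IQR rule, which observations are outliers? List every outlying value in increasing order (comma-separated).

109.8

IQR = Q3 − Q1 = 63.10 − 40.90 = 22.20.
Lower fence = Q1 − 1.5·IQR = 40.90 − 33.30 = 7.60.
Upper fence = Q3 + 1.5·IQR = 63.10 + 33.30 = 96.40.
109.8 > 96.40 → outlier.
All remaining values lie within [7.60, 96.40].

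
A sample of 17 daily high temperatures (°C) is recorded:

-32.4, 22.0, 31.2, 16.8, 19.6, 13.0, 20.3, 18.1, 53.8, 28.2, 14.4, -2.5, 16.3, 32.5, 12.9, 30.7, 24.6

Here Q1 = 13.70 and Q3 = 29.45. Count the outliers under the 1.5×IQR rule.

2

IQR = 15.75; fences at 13.70 − 23.625 = -9.925 and 29.45 + 23.625 = 53.075.
Outside the cutoffs: -32.4, 53.8.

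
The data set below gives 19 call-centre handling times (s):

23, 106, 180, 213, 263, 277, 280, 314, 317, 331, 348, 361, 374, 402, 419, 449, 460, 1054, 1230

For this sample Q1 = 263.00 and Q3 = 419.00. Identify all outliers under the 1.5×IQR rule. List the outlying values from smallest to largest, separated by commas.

23, 1054, 1230

IQR = Q3 − Q1 = 419.00 − 263.00 = 156.00.
Lower fence = Q1 − 1.5·IQR = 263.00 − 234.00 = 29.00.
Upper fence = Q3 + 1.5·IQR = 419.00 + 234.00 = 653.00.
23 < 29.00 → outlier.
1054 > 653.00 → outlier.
1230 > 653.00 → outlier.
All remaining values lie within [29.00, 653.00].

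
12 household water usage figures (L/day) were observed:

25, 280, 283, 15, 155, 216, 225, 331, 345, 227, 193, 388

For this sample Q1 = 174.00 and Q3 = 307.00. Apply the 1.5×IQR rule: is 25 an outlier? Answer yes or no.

IQR = Q3 − Q1 = 307.00 − 174.00 = 133.00.
Lower fence = Q1 − 1.5·IQR = 174.00 − 199.50 = -25.50.
Upper fence = Q3 + 1.5·IQR = 307.00 + 199.50 = 506.50.
25 lies within [-25.50, 506.50].

no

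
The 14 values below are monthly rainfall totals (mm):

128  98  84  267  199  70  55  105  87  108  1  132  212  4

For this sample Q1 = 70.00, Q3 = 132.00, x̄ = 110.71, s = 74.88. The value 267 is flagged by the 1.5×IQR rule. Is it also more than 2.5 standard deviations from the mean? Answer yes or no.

z = (267 − 110.71) / 74.88 = 2.09.
|z| = 2.09 ≤ 2.5.

no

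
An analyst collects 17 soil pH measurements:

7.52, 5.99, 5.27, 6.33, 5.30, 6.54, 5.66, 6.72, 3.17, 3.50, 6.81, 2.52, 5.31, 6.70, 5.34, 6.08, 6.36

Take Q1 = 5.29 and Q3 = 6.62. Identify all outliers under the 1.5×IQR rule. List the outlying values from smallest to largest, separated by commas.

2.52, 3.17

IQR = Q3 − Q1 = 6.62 − 5.29 = 1.33.
Lower fence = Q1 − 1.5·IQR = 5.29 − 1.995 = 3.295.
Upper fence = Q3 + 1.5·IQR = 6.62 + 1.995 = 8.615.
2.52 < 3.295 → outlier.
3.17 < 3.295 → outlier.
All remaining values lie within [3.295, 8.615].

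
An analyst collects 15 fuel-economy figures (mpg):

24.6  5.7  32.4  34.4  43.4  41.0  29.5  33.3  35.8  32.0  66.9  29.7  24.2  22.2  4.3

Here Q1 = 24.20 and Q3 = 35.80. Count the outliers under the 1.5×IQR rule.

IQR = 11.60; fences at 24.20 − 17.40 = 6.80 and 35.80 + 17.40 = 53.20.
Outside the cutoffs: 4.3, 5.7, 66.9.

3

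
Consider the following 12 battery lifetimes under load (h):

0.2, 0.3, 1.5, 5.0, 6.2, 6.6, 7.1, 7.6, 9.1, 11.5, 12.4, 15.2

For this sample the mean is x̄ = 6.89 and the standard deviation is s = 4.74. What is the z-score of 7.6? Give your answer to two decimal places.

0.15

z = (7.6 − 6.89) / 4.74 = 0.15.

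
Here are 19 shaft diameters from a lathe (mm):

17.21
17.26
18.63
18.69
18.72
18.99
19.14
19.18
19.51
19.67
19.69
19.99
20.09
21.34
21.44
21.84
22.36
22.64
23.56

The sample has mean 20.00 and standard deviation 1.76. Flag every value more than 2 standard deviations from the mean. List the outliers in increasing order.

23.56

Cutoffs at x̄ ± 2s: 20.00 ± 2·1.76 = [16.48, 23.52].
23.56: z = 2.02, |z| > 2 → outlier.
Every other value lies within [16.48, 23.52].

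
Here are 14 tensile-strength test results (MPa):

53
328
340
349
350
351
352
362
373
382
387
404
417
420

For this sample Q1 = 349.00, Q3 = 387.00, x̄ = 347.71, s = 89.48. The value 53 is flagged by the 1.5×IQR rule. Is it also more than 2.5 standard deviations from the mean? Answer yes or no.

yes

z = (53 − 347.71) / 89.48 = -3.29.
|z| = 3.29 > 2.5.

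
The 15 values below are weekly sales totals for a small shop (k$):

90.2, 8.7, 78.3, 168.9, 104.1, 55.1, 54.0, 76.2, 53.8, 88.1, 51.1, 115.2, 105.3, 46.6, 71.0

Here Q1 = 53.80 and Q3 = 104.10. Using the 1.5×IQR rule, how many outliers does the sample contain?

IQR = 50.30; fences at 53.80 − 75.45 = -21.65 and 104.10 + 75.45 = 179.55.
Every value lies within the cutoffs.

0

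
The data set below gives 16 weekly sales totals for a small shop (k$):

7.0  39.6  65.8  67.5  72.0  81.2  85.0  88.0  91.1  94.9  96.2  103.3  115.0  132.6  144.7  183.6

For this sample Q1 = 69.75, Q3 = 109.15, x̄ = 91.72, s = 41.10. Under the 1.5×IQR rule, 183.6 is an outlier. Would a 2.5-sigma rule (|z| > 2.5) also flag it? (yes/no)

z = (183.6 − 91.72) / 41.10 = 2.24.
|z| = 2.24 ≤ 2.5.

no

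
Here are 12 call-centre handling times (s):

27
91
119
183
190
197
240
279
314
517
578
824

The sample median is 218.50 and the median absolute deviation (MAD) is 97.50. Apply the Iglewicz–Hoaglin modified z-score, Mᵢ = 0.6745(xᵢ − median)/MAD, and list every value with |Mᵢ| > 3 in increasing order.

|Mᵢ| > 3 ⇔ |xᵢ − 218.50| > 3·97.50/0.6745 = 433.65.
So outliers lie outside [-215.15, 652.15].
824: M = 4.19 → outlier.

824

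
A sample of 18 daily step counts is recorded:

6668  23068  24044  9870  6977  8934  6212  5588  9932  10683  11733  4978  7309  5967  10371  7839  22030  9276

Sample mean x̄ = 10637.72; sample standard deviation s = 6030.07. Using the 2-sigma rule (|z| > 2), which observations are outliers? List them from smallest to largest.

23068, 24044

Cutoffs at x̄ ± 2s: 10637.72 ± 2·6030.07 = [-1422.42, 22697.86].
23068: z = 2.06, |z| > 2 → outlier.
24044: z = 2.22, |z| > 2 → outlier.
Every other value lies within [-1422.42, 22697.86].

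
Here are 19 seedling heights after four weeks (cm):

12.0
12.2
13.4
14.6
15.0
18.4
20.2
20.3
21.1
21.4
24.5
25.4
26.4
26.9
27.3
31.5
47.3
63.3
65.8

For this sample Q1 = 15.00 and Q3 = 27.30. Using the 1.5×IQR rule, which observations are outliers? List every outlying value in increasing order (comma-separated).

47.3, 63.3, 65.8

IQR = Q3 − Q1 = 27.30 − 15.00 = 12.30.
Lower fence = Q1 − 1.5·IQR = 15.00 − 18.45 = -3.45.
Upper fence = Q3 + 1.5·IQR = 27.30 + 18.45 = 45.75.
47.3 > 45.75 → outlier.
63.3 > 45.75 → outlier.
65.8 > 45.75 → outlier.
All remaining values lie within [-3.45, 45.75].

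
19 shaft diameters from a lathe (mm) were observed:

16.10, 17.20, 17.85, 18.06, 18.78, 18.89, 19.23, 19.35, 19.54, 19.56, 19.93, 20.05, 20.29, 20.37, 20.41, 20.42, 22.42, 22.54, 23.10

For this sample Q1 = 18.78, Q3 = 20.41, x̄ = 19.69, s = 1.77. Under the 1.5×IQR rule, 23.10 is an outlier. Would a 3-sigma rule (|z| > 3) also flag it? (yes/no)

z = (23.10 − 19.69) / 1.77 = 1.93.
|z| = 1.93 ≤ 3.

no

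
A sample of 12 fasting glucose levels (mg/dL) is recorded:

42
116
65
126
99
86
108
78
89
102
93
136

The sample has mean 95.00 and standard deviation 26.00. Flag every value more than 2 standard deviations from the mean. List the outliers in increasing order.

Cutoffs at x̄ ± 2s: 95.00 ± 2·26.00 = [43.00, 147.00].
42: z = -2.04, |z| > 2 → outlier.
Every other value lies within [43.00, 147.00].

42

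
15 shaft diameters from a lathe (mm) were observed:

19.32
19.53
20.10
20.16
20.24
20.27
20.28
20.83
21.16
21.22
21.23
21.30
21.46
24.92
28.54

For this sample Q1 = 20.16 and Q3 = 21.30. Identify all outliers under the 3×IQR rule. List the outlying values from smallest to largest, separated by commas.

IQR = Q3 − Q1 = 21.30 − 20.16 = 1.14.
Lower fence = Q1 − 3·IQR = 20.16 − 3.42 = 16.74.
Upper fence = Q3 + 3·IQR = 21.30 + 3.42 = 24.72.
24.92 > 24.72 → outlier.
28.54 > 24.72 → outlier.
All remaining values lie within [16.74, 24.72].

24.92, 28.54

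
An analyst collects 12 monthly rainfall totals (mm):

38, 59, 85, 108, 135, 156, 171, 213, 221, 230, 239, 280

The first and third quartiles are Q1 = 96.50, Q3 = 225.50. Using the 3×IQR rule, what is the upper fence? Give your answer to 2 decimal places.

612.50

IQR = Q3 − Q1 = 225.50 − 96.50 = 129.00.
Lower fence = Q1 − 3·IQR = 96.50 − 387.00 = -290.50.
Upper fence = Q3 + 3·IQR = 225.50 + 387.00 = 612.50.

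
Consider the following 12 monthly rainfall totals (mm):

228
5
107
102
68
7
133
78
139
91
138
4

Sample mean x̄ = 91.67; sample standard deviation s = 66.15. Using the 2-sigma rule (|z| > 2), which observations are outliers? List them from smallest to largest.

Cutoffs at x̄ ± 2s: 91.67 ± 2·66.15 = [-40.63, 223.97].
228: z = 2.06, |z| > 2 → outlier.
Every other value lies within [-40.63, 223.97].

228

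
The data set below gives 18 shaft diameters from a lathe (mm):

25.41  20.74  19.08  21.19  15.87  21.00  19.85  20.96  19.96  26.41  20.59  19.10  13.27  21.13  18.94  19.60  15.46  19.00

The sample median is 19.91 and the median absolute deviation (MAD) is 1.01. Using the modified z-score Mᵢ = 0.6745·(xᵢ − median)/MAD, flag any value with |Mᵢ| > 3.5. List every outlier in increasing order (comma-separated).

13.27, 25.41, 26.41

|Mᵢ| > 3.5 ⇔ |xᵢ − 19.91| > 3.5·1.01/0.6745 = 5.24.
So outliers lie outside [14.67, 25.15].
13.27: M = -4.43 → outlier.
25.41: M = 3.67 → outlier.
26.41: M = 4.34 → outlier.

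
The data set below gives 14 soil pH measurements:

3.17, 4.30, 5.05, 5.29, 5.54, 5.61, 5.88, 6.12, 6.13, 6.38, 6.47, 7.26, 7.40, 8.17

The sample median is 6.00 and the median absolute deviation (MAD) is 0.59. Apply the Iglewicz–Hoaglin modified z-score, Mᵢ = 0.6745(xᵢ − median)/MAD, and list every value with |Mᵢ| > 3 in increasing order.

|Mᵢ| > 3 ⇔ |xᵢ − 6.00| > 3·0.59/0.6745 = 2.62.
So outliers lie outside [3.38, 8.62].
3.17: M = -3.24 → outlier.

3.17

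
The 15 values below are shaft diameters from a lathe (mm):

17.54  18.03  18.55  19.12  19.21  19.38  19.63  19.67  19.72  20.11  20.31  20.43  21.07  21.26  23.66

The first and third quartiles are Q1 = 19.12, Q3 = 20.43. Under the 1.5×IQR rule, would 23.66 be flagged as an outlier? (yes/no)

IQR = Q3 − Q1 = 20.43 − 19.12 = 1.31.
Lower fence = Q1 − 1.5·IQR = 19.12 − 1.965 = 17.155.
Upper fence = Q3 + 1.5·IQR = 20.43 + 1.965 = 22.395.
23.66 lies above the upper fence.

yes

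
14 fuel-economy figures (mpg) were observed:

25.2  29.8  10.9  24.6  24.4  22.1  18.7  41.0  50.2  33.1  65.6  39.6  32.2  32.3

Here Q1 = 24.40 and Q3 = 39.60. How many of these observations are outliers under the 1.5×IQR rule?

1

IQR = 15.20; fences at 24.40 − 22.80 = 1.60 and 39.60 + 22.80 = 62.40.
Outside the cutoffs: 65.6.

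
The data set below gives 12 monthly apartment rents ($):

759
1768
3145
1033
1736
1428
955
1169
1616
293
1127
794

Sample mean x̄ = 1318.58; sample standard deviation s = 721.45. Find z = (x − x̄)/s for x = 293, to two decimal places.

-1.42

z = (293 − 1318.58) / 721.45 = -1.42.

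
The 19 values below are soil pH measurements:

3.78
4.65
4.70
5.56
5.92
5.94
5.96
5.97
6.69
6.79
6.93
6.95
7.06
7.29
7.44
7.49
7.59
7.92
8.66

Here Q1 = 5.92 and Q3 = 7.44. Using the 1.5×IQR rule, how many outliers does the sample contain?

0

IQR = 1.52; fences at 5.92 − 2.28 = 3.64 and 7.44 + 2.28 = 9.72.
Every value lies within the cutoffs.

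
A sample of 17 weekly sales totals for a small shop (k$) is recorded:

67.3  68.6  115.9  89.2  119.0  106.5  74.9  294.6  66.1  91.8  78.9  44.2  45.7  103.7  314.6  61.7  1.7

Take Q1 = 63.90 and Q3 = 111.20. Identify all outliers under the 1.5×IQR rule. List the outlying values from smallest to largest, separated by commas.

IQR = Q3 − Q1 = 111.20 − 63.90 = 47.30.
Lower fence = Q1 − 1.5·IQR = 63.90 − 70.95 = -7.05.
Upper fence = Q3 + 1.5·IQR = 111.20 + 70.95 = 182.15.
294.6 > 182.15 → outlier.
314.6 > 182.15 → outlier.
All remaining values lie within [-7.05, 182.15].

294.6, 314.6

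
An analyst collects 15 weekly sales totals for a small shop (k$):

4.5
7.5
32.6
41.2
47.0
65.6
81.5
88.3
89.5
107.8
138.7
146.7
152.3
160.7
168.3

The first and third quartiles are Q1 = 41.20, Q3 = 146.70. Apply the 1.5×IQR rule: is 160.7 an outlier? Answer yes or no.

IQR = Q3 − Q1 = 146.70 − 41.20 = 105.50.
Lower fence = Q1 − 1.5·IQR = 41.20 − 158.25 = -117.05.
Upper fence = Q3 + 1.5·IQR = 146.70 + 158.25 = 304.95.
160.7 lies within [-117.05, 304.95].

no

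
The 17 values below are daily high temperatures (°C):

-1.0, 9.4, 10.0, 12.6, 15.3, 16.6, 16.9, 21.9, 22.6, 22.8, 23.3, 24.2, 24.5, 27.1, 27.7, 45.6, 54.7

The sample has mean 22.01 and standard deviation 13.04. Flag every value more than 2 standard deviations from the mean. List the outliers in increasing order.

Cutoffs at x̄ ± 2s: 22.01 ± 2·13.04 = [-4.07, 48.09].
54.7: z = 2.51, |z| > 2 → outlier.
Every other value lies within [-4.07, 48.09].

54.7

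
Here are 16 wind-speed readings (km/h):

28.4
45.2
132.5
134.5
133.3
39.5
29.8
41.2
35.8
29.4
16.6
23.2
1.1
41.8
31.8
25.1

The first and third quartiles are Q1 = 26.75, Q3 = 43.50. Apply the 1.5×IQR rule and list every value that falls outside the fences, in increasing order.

IQR = Q3 − Q1 = 43.50 − 26.75 = 16.75.
Lower fence = Q1 − 1.5·IQR = 26.75 − 25.125 = 1.625.
Upper fence = Q3 + 1.5·IQR = 43.50 + 25.125 = 68.625.
1.1 < 1.625 → outlier.
132.5 > 68.625 → outlier.
133.3 > 68.625 → outlier.
134.5 > 68.625 → outlier.
All remaining values lie within [1.625, 68.625].

1.1, 132.5, 133.3, 134.5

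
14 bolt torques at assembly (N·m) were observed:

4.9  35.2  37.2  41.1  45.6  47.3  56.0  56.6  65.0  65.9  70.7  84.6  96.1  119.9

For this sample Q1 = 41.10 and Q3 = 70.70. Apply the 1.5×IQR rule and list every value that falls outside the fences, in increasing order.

119.9

IQR = Q3 − Q1 = 70.70 − 41.10 = 29.60.
Lower fence = Q1 − 1.5·IQR = 41.10 − 44.40 = -3.30.
Upper fence = Q3 + 1.5·IQR = 70.70 + 44.40 = 115.10.
119.9 > 115.10 → outlier.
All remaining values lie within [-3.30, 115.10].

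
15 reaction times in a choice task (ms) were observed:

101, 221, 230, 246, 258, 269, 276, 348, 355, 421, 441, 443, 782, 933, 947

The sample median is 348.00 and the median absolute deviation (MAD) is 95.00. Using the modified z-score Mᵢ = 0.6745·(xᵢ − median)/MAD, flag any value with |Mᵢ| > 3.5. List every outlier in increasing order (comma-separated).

933, 947

|Mᵢ| > 3.5 ⇔ |xᵢ − 348.00| > 3.5·95.00/0.6745 = 492.96.
So outliers lie outside [-144.96, 840.96].
933: M = 4.15 → outlier.
947: M = 4.25 → outlier.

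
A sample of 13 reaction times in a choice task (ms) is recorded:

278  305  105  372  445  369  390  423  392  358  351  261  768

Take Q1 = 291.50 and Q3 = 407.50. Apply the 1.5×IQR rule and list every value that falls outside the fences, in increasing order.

IQR = Q3 − Q1 = 407.50 − 291.50 = 116.00.
Lower fence = Q1 − 1.5·IQR = 291.50 − 174.00 = 117.50.
Upper fence = Q3 + 1.5·IQR = 407.50 + 174.00 = 581.50.
105 < 117.50 → outlier.
768 > 581.50 → outlier.
All remaining values lie within [117.50, 581.50].

105, 768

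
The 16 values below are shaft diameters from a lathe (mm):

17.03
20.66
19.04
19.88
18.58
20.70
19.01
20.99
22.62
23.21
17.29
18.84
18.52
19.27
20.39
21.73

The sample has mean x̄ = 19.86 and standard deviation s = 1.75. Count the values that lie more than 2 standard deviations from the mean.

0

Cutoffs: x̄ ± 2s = [16.36, 23.36].
Every value lies within the cutoffs.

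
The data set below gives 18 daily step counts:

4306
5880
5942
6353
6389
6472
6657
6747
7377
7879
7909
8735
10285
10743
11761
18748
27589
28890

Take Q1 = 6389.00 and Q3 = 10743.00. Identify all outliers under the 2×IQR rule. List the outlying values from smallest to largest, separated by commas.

27589, 28890

IQR = Q3 − Q1 = 10743.00 − 6389.00 = 4354.00.
Lower fence = Q1 − 2·IQR = 6389.00 − 8708.00 = -2319.00.
Upper fence = Q3 + 2·IQR = 10743.00 + 8708.00 = 19451.00.
27589 > 19451.00 → outlier.
28890 > 19451.00 → outlier.
All remaining values lie within [-2319.00, 19451.00].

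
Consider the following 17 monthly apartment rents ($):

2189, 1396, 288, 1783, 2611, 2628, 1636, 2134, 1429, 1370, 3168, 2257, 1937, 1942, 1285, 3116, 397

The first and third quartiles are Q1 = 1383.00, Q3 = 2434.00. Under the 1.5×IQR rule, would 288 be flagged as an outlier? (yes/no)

IQR = Q3 − Q1 = 2434.00 − 1383.00 = 1051.00.
Lower fence = Q1 − 1.5·IQR = 1383.00 − 1576.50 = -193.50.
Upper fence = Q3 + 1.5·IQR = 2434.00 + 1576.50 = 4010.50.
288 lies within [-193.50, 4010.50].

no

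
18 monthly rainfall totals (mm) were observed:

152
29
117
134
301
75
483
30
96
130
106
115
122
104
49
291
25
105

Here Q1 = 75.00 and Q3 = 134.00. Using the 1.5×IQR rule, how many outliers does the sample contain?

3

IQR = 59.00; fences at 75.00 − 88.50 = -13.50 and 134.00 + 88.50 = 222.50.
Outside the cutoffs: 291, 301, 483.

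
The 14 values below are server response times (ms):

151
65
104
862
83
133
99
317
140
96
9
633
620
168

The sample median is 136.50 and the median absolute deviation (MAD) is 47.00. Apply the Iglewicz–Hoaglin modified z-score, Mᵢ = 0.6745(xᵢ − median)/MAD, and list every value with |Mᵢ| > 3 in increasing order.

620, 633, 862

|Mᵢ| > 3 ⇔ |xᵢ − 136.50| > 3·47.00/0.6745 = 209.04.
So outliers lie outside [-72.54, 345.54].
620: M = 6.94 → outlier.
633: M = 7.13 → outlier.
862: M = 10.41 → outlier.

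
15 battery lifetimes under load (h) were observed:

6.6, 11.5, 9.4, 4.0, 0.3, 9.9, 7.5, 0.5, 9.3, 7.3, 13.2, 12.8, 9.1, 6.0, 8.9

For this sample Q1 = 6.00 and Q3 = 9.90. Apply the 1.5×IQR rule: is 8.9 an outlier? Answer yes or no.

IQR = Q3 − Q1 = 9.90 − 6.00 = 3.90.
Lower fence = Q1 − 1.5·IQR = 6.00 − 5.85 = 0.15.
Upper fence = Q3 + 1.5·IQR = 9.90 + 5.85 = 15.75.
8.9 lies within [0.15, 15.75].

no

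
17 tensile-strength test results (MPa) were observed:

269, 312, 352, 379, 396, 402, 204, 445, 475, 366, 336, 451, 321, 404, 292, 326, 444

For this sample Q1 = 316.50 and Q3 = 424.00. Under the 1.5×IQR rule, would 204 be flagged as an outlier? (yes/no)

IQR = Q3 − Q1 = 424.00 − 316.50 = 107.50.
Lower fence = Q1 − 1.5·IQR = 316.50 − 161.25 = 155.25.
Upper fence = Q3 + 1.5·IQR = 424.00 + 161.25 = 585.25.
204 lies within [155.25, 585.25].

no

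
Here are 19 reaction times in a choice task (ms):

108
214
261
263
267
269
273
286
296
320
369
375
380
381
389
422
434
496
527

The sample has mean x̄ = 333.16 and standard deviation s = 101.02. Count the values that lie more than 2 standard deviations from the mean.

1

Cutoffs: x̄ ± 2s = [131.12, 535.20].
Outside the cutoffs: 108.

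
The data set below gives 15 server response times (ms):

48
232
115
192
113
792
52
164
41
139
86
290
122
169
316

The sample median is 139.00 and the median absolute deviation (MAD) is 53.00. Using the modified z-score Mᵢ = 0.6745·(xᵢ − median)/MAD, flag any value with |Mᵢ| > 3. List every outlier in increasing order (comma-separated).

|Mᵢ| > 3 ⇔ |xᵢ − 139.00| > 3·53.00/0.6745 = 235.73.
So outliers lie outside [-96.73, 374.73].
792: M = 8.31 → outlier.

792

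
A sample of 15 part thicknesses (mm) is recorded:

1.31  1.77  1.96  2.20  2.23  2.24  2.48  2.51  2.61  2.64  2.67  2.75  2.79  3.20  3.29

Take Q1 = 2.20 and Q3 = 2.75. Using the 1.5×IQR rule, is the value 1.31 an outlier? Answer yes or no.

yes

IQR = Q3 − Q1 = 2.75 − 2.20 = 0.55.
Lower fence = Q1 − 1.5·IQR = 2.20 − 0.825 = 1.375.
Upper fence = Q3 + 1.5·IQR = 2.75 + 0.825 = 3.575.
1.31 lies below the lower fence.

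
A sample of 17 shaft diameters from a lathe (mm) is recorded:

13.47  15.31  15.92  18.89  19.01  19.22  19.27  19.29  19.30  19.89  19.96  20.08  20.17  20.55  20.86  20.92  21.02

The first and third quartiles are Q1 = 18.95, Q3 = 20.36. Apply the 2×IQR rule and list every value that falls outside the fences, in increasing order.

IQR = Q3 − Q1 = 20.36 − 18.95 = 1.41.
Lower fence = Q1 − 2·IQR = 18.95 − 2.82 = 16.13.
Upper fence = Q3 + 2·IQR = 20.36 + 2.82 = 23.18.
13.47 < 16.13 → outlier.
15.31 < 16.13 → outlier.
15.92 < 16.13 → outlier.
All remaining values lie within [16.13, 23.18].

13.47, 15.31, 15.92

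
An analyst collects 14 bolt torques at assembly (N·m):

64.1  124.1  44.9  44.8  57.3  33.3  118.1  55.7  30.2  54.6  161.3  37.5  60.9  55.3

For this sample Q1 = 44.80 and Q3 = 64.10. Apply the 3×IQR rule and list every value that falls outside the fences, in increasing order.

124.1, 161.3

IQR = Q3 − Q1 = 64.10 − 44.80 = 19.30.
Lower fence = Q1 − 3·IQR = 44.80 − 57.90 = -13.10.
Upper fence = Q3 + 3·IQR = 64.10 + 57.90 = 122.00.
124.1 > 122.00 → outlier.
161.3 > 122.00 → outlier.
All remaining values lie within [-13.10, 122.00].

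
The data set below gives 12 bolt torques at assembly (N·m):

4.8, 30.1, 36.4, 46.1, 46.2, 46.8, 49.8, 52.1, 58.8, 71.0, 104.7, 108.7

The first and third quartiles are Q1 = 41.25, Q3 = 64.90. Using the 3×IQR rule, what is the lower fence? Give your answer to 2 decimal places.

-29.70

IQR = Q3 − Q1 = 64.90 − 41.25 = 23.65.
Lower fence = Q1 − 3·IQR = 41.25 − 70.95 = -29.70.
Upper fence = Q3 + 3·IQR = 64.90 + 70.95 = 135.85.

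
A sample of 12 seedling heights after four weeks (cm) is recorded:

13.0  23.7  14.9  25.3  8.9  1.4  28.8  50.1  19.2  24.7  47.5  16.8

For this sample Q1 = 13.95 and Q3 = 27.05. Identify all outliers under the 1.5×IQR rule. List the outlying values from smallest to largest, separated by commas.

IQR = Q3 − Q1 = 27.05 − 13.95 = 13.10.
Lower fence = Q1 − 1.5·IQR = 13.95 − 19.65 = -5.70.
Upper fence = Q3 + 1.5·IQR = 27.05 + 19.65 = 46.70.
47.5 > 46.70 → outlier.
50.1 > 46.70 → outlier.
All remaining values lie within [-5.70, 46.70].

47.5, 50.1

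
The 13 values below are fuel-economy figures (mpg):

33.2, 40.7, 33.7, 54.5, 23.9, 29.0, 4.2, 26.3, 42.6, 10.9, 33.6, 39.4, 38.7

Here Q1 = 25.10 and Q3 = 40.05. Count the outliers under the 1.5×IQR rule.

0

IQR = 14.95; fences at 25.10 − 22.425 = 2.675 and 40.05 + 22.425 = 62.475.
Every value lies within the cutoffs.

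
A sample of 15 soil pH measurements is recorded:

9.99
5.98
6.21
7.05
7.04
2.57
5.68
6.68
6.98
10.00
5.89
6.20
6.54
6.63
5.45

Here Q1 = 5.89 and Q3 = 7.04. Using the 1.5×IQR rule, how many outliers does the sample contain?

IQR = 1.15; fences at 5.89 − 1.725 = 4.165 and 7.04 + 1.725 = 8.765.
Outside the cutoffs: 2.57, 9.99, 10.00.

3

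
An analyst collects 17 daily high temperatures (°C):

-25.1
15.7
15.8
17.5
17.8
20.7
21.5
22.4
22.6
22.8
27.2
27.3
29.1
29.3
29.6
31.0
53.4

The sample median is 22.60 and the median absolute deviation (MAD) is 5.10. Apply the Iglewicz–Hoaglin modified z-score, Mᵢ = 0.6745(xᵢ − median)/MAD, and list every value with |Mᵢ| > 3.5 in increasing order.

-25.1, 53.4

|Mᵢ| > 3.5 ⇔ |xᵢ − 22.60| > 3.5·5.10/0.6745 = 26.46.
So outliers lie outside [-3.86, 49.06].
-25.1: M = -6.31 → outlier.
53.4: M = 4.07 → outlier.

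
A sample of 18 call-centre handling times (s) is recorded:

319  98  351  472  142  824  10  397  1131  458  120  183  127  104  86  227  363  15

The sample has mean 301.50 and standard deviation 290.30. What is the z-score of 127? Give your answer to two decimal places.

z = (127 − 301.50) / 290.30 = -0.60.

-0.60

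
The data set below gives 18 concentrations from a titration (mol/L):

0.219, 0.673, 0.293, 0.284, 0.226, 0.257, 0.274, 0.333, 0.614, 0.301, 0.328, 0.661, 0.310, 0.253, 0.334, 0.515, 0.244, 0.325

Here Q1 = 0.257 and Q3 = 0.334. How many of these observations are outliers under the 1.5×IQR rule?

4

IQR = 0.077; fences at 0.257 − 0.1155 = 0.1415 and 0.334 + 0.1155 = 0.4495.
Outside the cutoffs: 0.515, 0.614, 0.661, 0.673.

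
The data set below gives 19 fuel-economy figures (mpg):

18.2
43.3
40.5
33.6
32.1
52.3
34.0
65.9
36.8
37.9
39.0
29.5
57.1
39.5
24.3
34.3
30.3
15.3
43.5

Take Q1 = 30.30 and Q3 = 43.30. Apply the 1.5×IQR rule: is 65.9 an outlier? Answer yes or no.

IQR = Q3 − Q1 = 43.30 − 30.30 = 13.00.
Lower fence = Q1 − 1.5·IQR = 30.30 − 19.50 = 10.80.
Upper fence = Q3 + 1.5·IQR = 43.30 + 19.50 = 62.80.
65.9 lies above the upper fence.

yes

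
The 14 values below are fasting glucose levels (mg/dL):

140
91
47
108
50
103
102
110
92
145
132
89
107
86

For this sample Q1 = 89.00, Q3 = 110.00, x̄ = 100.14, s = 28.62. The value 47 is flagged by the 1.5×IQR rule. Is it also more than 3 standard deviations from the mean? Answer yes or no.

no

z = (47 − 100.14) / 28.62 = -1.86.
|z| = 1.86 ≤ 3.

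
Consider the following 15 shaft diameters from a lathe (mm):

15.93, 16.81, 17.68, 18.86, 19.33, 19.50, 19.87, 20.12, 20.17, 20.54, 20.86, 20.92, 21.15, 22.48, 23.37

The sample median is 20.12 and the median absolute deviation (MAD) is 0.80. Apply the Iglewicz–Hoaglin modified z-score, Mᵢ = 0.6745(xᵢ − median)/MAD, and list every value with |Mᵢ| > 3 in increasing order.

|Mᵢ| > 3 ⇔ |xᵢ − 20.12| > 3·0.80/0.6745 = 3.56.
So outliers lie outside [16.56, 23.68].
15.93: M = -3.53 → outlier.

15.93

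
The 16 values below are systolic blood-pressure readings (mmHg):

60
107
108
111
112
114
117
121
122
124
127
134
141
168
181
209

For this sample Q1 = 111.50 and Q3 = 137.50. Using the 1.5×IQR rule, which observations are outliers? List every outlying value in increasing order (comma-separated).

IQR = Q3 − Q1 = 137.50 − 111.50 = 26.00.
Lower fence = Q1 − 1.5·IQR = 111.50 − 39.00 = 72.50.
Upper fence = Q3 + 1.5·IQR = 137.50 + 39.00 = 176.50.
60 < 72.50 → outlier.
181 > 176.50 → outlier.
209 > 176.50 → outlier.
All remaining values lie within [72.50, 176.50].

60, 181, 209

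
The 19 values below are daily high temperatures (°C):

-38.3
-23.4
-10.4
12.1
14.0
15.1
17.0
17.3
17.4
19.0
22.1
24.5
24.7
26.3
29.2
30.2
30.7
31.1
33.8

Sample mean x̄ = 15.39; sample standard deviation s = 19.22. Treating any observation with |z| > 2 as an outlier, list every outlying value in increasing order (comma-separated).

-38.3, -23.4

Cutoffs at x̄ ± 2s: 15.39 ± 2·19.22 = [-23.05, 53.83].
-38.3: z = -2.79, |z| > 2 → outlier.
-23.4: z = -2.02, |z| > 2 → outlier.
Every other value lies within [-23.05, 53.83].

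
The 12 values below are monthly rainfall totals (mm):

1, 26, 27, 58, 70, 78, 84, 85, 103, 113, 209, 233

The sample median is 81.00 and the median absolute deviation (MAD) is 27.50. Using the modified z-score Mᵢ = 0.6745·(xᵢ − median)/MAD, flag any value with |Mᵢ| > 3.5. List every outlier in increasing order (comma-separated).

|Mᵢ| > 3.5 ⇔ |xᵢ − 81.00| > 3.5·27.50/0.6745 = 142.70.
So outliers lie outside [-61.70, 223.70].
233: M = 3.73 → outlier.

233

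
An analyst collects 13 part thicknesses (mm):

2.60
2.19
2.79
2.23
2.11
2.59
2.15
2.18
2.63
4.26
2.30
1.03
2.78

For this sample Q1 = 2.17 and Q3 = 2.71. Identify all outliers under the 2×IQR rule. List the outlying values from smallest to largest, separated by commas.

IQR = Q3 − Q1 = 2.71 − 2.17 = 0.54.
Lower fence = Q1 − 2·IQR = 2.17 − 1.08 = 1.09.
Upper fence = Q3 + 2·IQR = 2.71 + 1.08 = 3.79.
1.03 < 1.09 → outlier.
4.26 > 3.79 → outlier.
All remaining values lie within [1.09, 3.79].

1.03, 4.26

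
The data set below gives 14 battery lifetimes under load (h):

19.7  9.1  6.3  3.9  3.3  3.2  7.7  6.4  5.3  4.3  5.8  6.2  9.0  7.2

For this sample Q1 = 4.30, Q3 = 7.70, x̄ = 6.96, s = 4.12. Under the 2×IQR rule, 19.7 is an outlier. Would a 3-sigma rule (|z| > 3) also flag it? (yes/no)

z = (19.7 − 6.96) / 4.12 = 3.09.
|z| = 3.09 > 3.

yes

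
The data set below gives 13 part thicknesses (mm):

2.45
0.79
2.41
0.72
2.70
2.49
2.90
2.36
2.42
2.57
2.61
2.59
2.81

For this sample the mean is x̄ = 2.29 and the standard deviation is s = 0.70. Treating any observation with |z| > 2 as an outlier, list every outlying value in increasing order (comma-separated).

0.72, 0.79

Cutoffs at x̄ ± 2s: 2.29 ± 2·0.70 = [0.89, 3.69].
0.72: z = -2.24, |z| > 2 → outlier.
0.79: z = -2.14, |z| > 2 → outlier.
Every other value lies within [0.89, 3.69].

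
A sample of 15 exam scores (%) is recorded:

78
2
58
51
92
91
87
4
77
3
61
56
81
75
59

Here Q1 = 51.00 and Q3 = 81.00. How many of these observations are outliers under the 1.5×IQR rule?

3

IQR = 30.00; fences at 51.00 − 45.00 = 6.00 and 81.00 + 45.00 = 126.00.
Outside the cutoffs: 2, 3, 4.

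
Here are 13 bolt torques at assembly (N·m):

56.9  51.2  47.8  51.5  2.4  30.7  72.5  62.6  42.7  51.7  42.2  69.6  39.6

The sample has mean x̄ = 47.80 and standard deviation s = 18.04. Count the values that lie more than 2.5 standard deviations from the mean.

Cutoffs: x̄ ± 2.5s = [2.70, 92.90].
Outside the cutoffs: 2.4.

1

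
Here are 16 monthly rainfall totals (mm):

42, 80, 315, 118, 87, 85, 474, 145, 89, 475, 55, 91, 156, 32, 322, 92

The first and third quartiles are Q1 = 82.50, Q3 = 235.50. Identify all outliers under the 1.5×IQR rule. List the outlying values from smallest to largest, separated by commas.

IQR = Q3 − Q1 = 235.50 − 82.50 = 153.00.
Lower fence = Q1 − 1.5·IQR = 82.50 − 229.50 = -147.00.
Upper fence = Q3 + 1.5·IQR = 235.50 + 229.50 = 465.00.
474 > 465.00 → outlier.
475 > 465.00 → outlier.
All remaining values lie within [-147.00, 465.00].

474, 475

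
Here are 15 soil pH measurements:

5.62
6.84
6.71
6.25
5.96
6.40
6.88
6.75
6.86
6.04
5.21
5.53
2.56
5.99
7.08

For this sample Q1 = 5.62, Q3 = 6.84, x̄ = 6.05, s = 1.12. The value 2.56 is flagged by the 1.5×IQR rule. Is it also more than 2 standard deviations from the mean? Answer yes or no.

z = (2.56 − 6.05) / 1.12 = -3.12.
|z| = 3.12 > 2.

yes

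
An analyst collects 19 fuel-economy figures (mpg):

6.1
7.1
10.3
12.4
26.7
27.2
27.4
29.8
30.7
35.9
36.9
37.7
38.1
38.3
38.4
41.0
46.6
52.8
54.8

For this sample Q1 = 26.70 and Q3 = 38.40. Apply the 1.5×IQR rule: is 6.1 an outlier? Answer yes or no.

yes

IQR = Q3 − Q1 = 38.40 − 26.70 = 11.70.
Lower fence = Q1 − 1.5·IQR = 26.70 − 17.55 = 9.15.
Upper fence = Q3 + 1.5·IQR = 38.40 + 17.55 = 55.95.
6.1 lies below the lower fence.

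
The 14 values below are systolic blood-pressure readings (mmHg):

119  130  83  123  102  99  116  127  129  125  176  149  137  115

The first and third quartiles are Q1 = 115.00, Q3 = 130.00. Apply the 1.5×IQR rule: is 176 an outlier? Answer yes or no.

IQR = Q3 − Q1 = 130.00 − 115.00 = 15.00.
Lower fence = Q1 − 1.5·IQR = 115.00 − 22.50 = 92.50.
Upper fence = Q3 + 1.5·IQR = 130.00 + 22.50 = 152.50.
176 lies above the upper fence.

yes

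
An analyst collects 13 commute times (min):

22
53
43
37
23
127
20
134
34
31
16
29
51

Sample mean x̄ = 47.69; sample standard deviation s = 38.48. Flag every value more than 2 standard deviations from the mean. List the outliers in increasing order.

127, 134

Cutoffs at x̄ ± 2s: 47.69 ± 2·38.48 = [-29.27, 124.65].
127: z = 2.06, |z| > 2 → outlier.
134: z = 2.24, |z| > 2 → outlier.
Every other value lies within [-29.27, 124.65].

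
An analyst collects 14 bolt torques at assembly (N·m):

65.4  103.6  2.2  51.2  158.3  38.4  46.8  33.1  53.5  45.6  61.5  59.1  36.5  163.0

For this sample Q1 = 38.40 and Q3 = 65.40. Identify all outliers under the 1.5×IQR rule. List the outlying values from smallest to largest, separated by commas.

IQR = Q3 − Q1 = 65.40 − 38.40 = 27.00.
Lower fence = Q1 − 1.5·IQR = 38.40 − 40.50 = -2.10.
Upper fence = Q3 + 1.5·IQR = 65.40 + 40.50 = 105.90.
158.3 > 105.90 → outlier.
163.0 > 105.90 → outlier.
All remaining values lie within [-2.10, 105.90].

158.3, 163.0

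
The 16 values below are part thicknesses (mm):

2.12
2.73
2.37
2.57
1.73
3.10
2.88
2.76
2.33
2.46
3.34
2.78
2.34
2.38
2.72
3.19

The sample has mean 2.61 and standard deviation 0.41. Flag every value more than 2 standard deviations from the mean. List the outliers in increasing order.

1.73

Cutoffs at x̄ ± 2s: 2.61 ± 2·0.41 = [1.79, 3.43].
1.73: z = -2.15, |z| > 2 → outlier.
Every other value lies within [1.79, 3.43].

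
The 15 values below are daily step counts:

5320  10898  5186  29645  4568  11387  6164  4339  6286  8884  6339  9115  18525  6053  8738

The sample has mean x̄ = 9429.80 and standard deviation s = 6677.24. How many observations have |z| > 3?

1

Cutoffs: x̄ ± 3s = [-10601.92, 29461.52].
Outside the cutoffs: 29645.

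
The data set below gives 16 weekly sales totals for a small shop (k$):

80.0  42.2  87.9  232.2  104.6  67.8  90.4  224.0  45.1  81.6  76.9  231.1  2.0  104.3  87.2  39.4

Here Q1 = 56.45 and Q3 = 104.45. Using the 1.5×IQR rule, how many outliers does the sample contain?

IQR = 48.00; fences at 56.45 − 72.00 = -15.55 and 104.45 + 72.00 = 176.45.
Outside the cutoffs: 224.0, 231.1, 232.2.

3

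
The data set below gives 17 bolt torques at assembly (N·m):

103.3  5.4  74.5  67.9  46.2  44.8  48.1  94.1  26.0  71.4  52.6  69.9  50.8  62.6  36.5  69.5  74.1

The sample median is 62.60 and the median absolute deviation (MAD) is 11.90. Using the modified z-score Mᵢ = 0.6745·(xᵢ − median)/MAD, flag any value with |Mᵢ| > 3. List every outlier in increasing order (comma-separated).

5.4

|Mᵢ| > 3 ⇔ |xᵢ − 62.60| > 3·11.90/0.6745 = 52.93.
So outliers lie outside [9.67, 115.53].
5.4: M = -3.24 → outlier.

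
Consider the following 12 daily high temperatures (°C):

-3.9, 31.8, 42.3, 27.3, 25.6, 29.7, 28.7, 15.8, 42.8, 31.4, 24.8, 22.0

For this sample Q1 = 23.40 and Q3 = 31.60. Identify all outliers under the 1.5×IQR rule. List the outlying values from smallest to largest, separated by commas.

IQR = Q3 − Q1 = 31.60 − 23.40 = 8.20.
Lower fence = Q1 − 1.5·IQR = 23.40 − 12.30 = 11.10.
Upper fence = Q3 + 1.5·IQR = 31.60 + 12.30 = 43.90.
-3.9 < 11.10 → outlier.
All remaining values lie within [11.10, 43.90].

-3.9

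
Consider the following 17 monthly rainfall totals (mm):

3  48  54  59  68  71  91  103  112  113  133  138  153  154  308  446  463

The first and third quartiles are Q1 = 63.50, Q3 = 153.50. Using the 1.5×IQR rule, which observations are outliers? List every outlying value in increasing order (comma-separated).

IQR = Q3 − Q1 = 153.50 − 63.50 = 90.00.
Lower fence = Q1 − 1.5·IQR = 63.50 − 135.00 = -71.50.
Upper fence = Q3 + 1.5·IQR = 153.50 + 135.00 = 288.50.
308 > 288.50 → outlier.
446 > 288.50 → outlier.
463 > 288.50 → outlier.
All remaining values lie within [-71.50, 288.50].

308, 446, 463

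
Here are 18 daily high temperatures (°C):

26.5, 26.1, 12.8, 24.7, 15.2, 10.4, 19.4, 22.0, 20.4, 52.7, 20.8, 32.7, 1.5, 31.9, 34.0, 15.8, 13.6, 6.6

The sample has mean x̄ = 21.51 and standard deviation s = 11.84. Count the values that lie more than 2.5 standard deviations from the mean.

1

Cutoffs: x̄ ± 2.5s = [-8.09, 51.11].
Outside the cutoffs: 52.7.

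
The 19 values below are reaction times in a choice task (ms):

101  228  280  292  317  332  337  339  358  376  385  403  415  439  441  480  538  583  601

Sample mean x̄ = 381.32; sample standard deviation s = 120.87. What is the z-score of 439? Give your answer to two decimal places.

0.48

z = (439 − 381.32) / 120.87 = 0.48.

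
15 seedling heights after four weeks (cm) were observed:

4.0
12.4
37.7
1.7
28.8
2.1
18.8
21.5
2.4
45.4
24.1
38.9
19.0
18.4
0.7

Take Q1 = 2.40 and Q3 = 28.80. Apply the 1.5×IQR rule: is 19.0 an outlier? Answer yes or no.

no

IQR = Q3 − Q1 = 28.80 − 2.40 = 26.40.
Lower fence = Q1 − 1.5·IQR = 2.40 − 39.60 = -37.20.
Upper fence = Q3 + 1.5·IQR = 28.80 + 39.60 = 68.40.
19.0 lies within [-37.20, 68.40].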